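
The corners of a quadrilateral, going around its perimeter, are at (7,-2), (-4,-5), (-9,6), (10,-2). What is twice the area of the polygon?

160

Using the shoelace formula, 2A = |[7·(-5) − (-4)·(-2)] + [(-4)·6 − (-9)·(-5)] + [(-9)·(-2) − 10·6] + [10·(-2) − 7·(-2)]| = 160, so the area is 80.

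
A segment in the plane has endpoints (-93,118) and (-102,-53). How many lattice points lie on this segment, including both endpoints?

10

The number of lattice points on a segment between lattice points is gcd(|Δx|,|Δy|) + 1 = gcd(9,171) + 1 = 9 + 1 = 10.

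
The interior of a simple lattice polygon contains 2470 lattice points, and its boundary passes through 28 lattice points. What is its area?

Pick's theorem states A = I + B/2 − 1, so A = 2470 + 28/2 − 1 = 2483.

2483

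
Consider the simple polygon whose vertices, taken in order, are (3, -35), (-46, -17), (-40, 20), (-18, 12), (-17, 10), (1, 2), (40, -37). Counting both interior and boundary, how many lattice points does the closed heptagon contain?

2428

Using the shoelace formula, 2A = |(3·(-17) − (-46)·(-35)) + ((-46)·20 − (-40)·(-17)) + ((-40)·12 − (-18)·20) + ((-18)·10 − (-17)·12) + ((-17)·2 − 1·10) + (1·(-37) − 40·2) + (40·(-35) − 3·(-37))| = 4807, so the area is 2403.5.
The number of boundary lattice points is Σ gcd(|Δx|,|Δy|) = gcd(49,18) + gcd(6,37) + gcd(22,8) + gcd(1,2) + gcd(18,8) + gcd(39,39) + gcd(37,2) = 1+1+2+1+2+39+1 = 47.
Pick's theorem gives I = A − B/2 + 1 = 2403.5 − 47/2 + 1 = 2381, so the closed region contains I + B = 2381 + 47 = 2428 lattice points.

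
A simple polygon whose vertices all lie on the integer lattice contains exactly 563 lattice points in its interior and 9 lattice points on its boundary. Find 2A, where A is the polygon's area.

Pick's theorem states A = I + B/2 − 1, so A = 563 + 9/2 − 1 = 1133/2.
Hence 2A = 1133.

1133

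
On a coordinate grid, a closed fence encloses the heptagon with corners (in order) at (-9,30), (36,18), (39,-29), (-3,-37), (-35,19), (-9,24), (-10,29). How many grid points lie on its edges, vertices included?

Summing gcd(|Δx|,|Δy|) over the edges gives the boundary count: gcd(45,12) + gcd(3,47) + gcd(42,8) + gcd(32,56) + gcd(26,5) + gcd(1,5) + gcd(1,1) = 3+1+2+8+1+1+1 = 17.

17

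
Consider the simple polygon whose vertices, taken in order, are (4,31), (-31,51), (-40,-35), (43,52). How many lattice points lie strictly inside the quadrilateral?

By the shoelace formula, twice the signed area is |[4·51 − (-31)·31] + [(-31)·(-35) − (-40)·51] + [(-40)·52 − 43·(-35)] + [43·31 − 4·52]| = 4840, so the area is 2420.
Along each edge there are gcd(|Δx|,|Δy|)+1 lattice points, so counting each shared vertex once the boundary has gcd(35,20) + gcd(9,86) + gcd(83,87) + gcd(39,21) = 5+1+1+3 = 10.
By Pick's theorem A = I + B/2 − 1, so I = 2420 − 10/2 + 1 = 2416.

2416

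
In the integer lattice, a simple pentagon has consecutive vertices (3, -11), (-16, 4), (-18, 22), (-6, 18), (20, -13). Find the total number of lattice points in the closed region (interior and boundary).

Using the shoelace formula, 2A = |[3·4 − (-16)·(-11)] + [(-16)·22 − (-18)·4] + [(-18)·18 − (-6)·22] + [(-6)·(-13) − 20·18] + [20·(-11) − 3·(-13)]| = 1099, so the area is 549.5.
The number of boundary lattice points is Σ gcd(|Δx|,|Δy|) = gcd(19,15) + gcd(2,18) + gcd(12,4) + gcd(26,31) + gcd(17,2) = 1+2+4+1+1 = 9.
Pick's theorem gives I = A − B/2 + 1 = 549.5 − 9/2 + 1 = 546, so the closed region contains I + B = 546 + 9 = 555 lattice points.

555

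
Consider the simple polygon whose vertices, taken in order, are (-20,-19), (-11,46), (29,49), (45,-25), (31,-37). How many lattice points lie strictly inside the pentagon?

By the shoelace formula, twice the signed area is |((-20)·46 − (-11)·(-19)) + ((-11)·49 − 29·46) + (29·(-25) − 45·49) + (45·(-37) − 31·(-25)) + (31·(-19) − (-20)·(-37))| = 8151, so the area is 8151/2.
Along each edge there are gcd(|Δx|,|Δy|)+1 lattice points, so counting each shared vertex once the boundary has gcd(9,65) + gcd(40,3) + gcd(16,74) + gcd(14,12) + gcd(51,18) = 1+1+2+2+3 = 9.
Pick's theorem gives I = A − B/2 + 1 = 8151/2 − 9/2 + 1 = 4072.

4072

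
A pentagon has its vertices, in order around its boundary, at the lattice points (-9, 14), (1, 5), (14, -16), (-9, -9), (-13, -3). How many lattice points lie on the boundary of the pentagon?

Summing gcd(|Δx|,|Δy|) over the edges gives the boundary count: gcd(10,9) + gcd(13,21) + gcd(23,7) + gcd(4,6) + gcd(4,17) = 1+1+1+2+1 = 6.

6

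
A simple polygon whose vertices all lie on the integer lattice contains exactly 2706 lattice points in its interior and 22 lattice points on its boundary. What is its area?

By Pick's theorem, A = I + B/2 − 1 = 2706 + 22/2 − 1 = 2716.

2716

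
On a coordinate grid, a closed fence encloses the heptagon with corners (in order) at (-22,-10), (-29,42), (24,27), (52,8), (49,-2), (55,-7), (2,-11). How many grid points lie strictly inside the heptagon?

Using the shoelace formula, 2A = |[(-22)·42 − (-29)·(-10)] + [(-29)·27 − 24·42] + [24·8 − 52·27] + [52·(-2) − 49·8] + [49·(-7) − 55·(-2)] + [55·(-11) − 2·(-7)] + [2·(-10) − (-22)·(-11)]| = 5799, so the area is 2899.5.
The number of boundary lattice points is Σ gcd(|Δx|,|Δy|) = gcd(7,52) + gcd(53,15) + gcd(28,19) + gcd(3,10) + gcd(6,5) + gcd(53,4) + gcd(24,1) = 1+1+1+1+1+1+1 = 7.
By Pick's theorem A = I + B/2 − 1, so I = 2899.5 − 7/2 + 1 = 2897.

2897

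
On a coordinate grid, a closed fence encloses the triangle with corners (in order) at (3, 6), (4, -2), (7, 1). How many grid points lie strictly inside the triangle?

12

By the shoelace formula, twice the signed area is |[3·(-2) − 4·6] + [4·1 − 7·(-2)] + [7·6 − 3·1]| = 27, so the area is 27/2.
Along each edge there are gcd(|Δx|,|Δy|)+1 lattice points, so counting each shared vertex once the boundary has gcd(1,8) + gcd(3,3) + gcd(4,5) = 1+3+1 = 5.
Pick's theorem gives I = A − B/2 + 1 = 27/2 − 5/2 + 1 = 12.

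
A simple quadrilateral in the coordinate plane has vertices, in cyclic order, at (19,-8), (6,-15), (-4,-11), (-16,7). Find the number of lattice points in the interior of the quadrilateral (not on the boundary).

280

Using the shoelace formula, 2A = |[19·(-15) − 6·(-8)] + [6·(-11) − (-4)·(-15)] + [(-4)·7 − (-16)·(-11)] + [(-16)·(-8) − 19·7]| = 572, so the area is 286.
The number of boundary lattice points is Σ gcd(|Δx|,|Δy|) = gcd(13,7) + gcd(10,4) + gcd(12,18) + gcd(35,15) = 1+2+6+5 = 14.
By Pick's theorem A = I + B/2 − 1, so I = 286 − 14/2 + 1 = 280.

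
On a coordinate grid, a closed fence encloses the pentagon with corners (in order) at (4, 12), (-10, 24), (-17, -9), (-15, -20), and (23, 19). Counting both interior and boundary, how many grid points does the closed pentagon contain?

651

By the shoelace formula, twice the signed area is |(4·24 − (-10)·12) + ((-10)·(-9) − (-17)·24) + ((-17)·(-20) − (-15)·(-9)) + ((-15)·19 − 23·(-20)) + (23·12 − 4·19)| = 1294, so the area is 647.
The number of boundary lattice points is Σ gcd(|Δx|,|Δy|) = gcd(14,12) + gcd(7,33) + gcd(2,11) + gcd(38,39) + gcd(19,7) = 2+1+1+1+1 = 6.
Pick's theorem gives I = A − B/2 + 1 = 647 − 6/2 + 1 = 645, so the closed region contains I + B = 645 + 6 = 651 lattice points.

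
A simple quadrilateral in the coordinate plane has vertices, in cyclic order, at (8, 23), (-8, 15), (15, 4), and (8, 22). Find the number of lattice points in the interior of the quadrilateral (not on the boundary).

172

The shoelace formula gives twice the area as |[8·15 − (-8)·23] + [(-8)·4 − 15·15] + [15·22 − 8·4] + [8·23 − 8·22]| = 353, so the area is 176.5.
Along each edge there are gcd(|Δx|,|Δy|)+1 lattice points, so counting each shared vertex once the boundary has gcd(16,8) + gcd(23,11) + gcd(7,18) + gcd(0,1) = 8+1+1+1 = 11.
Pick's theorem gives I = A − B/2 + 1 = 176.5 − 11/2 + 1 = 172.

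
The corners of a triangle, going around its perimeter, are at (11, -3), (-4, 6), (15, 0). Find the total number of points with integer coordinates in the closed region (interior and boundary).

44

By the shoelace formula, twice the signed area is |[11·6 − (-4)·(-3)] + [(-4)·0 − 15·6] + [15·(-3) − 11·0]| = 81, so the area is 81/2.
Summing gcd(|Δx|,|Δy|) over the edges gives the boundary count: gcd(15,9) + gcd(19,6) + gcd(4,3) = 3+1+1 = 5.
Pick's theorem gives I = A − B/2 + 1 = 81/2 − 5/2 + 1 = 39, so the closed region contains I + B = 39 + 5 = 44 lattice points.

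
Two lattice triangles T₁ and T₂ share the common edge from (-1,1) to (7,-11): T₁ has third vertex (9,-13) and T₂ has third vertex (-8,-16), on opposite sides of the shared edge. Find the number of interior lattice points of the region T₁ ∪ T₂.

110

The union is the simple quadrilateral with vertices (-1,1), (9,-13), (7,-11), (-8,-16) in order.
Using the shoelace formula, 2A = |((-1)·(-13) − 9·1) + (9·(-11) − 7·(-13)) + (7·(-16) − (-8)·(-11)) + ((-8)·1 − (-1)·(-16))| = 228, so the area is 114.
Along each edge there are gcd(|Δx|,|Δy|)+1 lattice points, so counting each shared vertex once the boundary has gcd(10,14) + gcd(2,2) + gcd(15,5) + gcd(7,17) = 2+2+5+1 = 10.
By Pick's theorem I = A − B/2 + 1 = 114 − 10/2 + 1 = 110.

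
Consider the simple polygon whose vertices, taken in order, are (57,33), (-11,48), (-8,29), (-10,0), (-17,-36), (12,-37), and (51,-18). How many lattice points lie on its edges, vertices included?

The number of boundary lattice points is Σ gcd(|Δx|,|Δy|) = gcd(68,15) + gcd(3,19) + gcd(2,29) + gcd(7,36) + gcd(29,1) + gcd(39,19) + gcd(6,51) = 1+1+1+1+1+1+3 = 9.

9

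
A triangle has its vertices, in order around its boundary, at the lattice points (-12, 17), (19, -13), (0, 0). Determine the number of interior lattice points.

83

The shoelace formula gives twice the area as |[(-12)·(-13) − 19·17] + [19·0 − 0·(-13)] + [0·17 − (-12)·0]| = 167, so the area is 167/2.
Along each edge there are gcd(|Δx|,|Δy|)+1 lattice points, so counting each shared vertex once the boundary has gcd(31,30) + gcd(19,13) + gcd(12,17) = 1+1+1 = 3.
Pick's theorem gives I = A − B/2 + 1 = 167/2 − 3/2 + 1 = 83.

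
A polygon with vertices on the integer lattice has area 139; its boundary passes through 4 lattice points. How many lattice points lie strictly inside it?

138

From Pick's theorem, I = A − B/2 + 1 = 139 − 4/2 + 1 = 138.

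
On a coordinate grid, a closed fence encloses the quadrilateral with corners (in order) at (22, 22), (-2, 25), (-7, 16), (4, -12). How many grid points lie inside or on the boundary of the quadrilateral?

The shoelace formula gives twice the area as |(22·25 − (-2)·22) + ((-2)·16 − (-7)·25) + ((-7)·(-12) − 4·16) + (4·22 − 22·(-12))| = 1109, so the area is 1109/2.
Along each edge there are gcd(|Δx|,|Δy|)+1 lattice points, so counting each shared vertex once the boundary has gcd(24,3) + gcd(5,9) + gcd(11,28) + gcd(18,34) = 3+1+1+2 = 7.
Pick's theorem gives I = A − B/2 + 1 = 1109/2 − 7/2 + 1 = 552, so the closed region contains I + B = 552 + 7 = 559 lattice points.

559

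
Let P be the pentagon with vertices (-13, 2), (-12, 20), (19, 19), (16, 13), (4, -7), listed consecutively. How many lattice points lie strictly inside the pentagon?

The shoelace formula gives twice the area as |[(-13)·20 − (-12)·2] + [(-12)·19 − 19·20] + [19·13 − 16·19] + [16·(-7) − 4·13] + [4·2 − (-13)·(-7)]| = 1148, so the area is 574.
The number of boundary lattice points is Σ gcd(|Δx|,|Δy|) = gcd(1,18) + gcd(31,1) + gcd(3,6) + gcd(12,20) + gcd(17,9) = 1+1+3+4+1 = 10.
By Pick's theorem A = I + B/2 − 1, so I = 574 − 10/2 + 1 = 570.

570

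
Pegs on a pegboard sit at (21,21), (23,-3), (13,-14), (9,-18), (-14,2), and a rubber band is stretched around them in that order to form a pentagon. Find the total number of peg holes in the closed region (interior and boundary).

759

By the shoelace formula, twice the signed area is |[21·(-3) − 23·21] + [23·(-14) − 13·(-3)] + [13·(-18) − 9·(-14)] + [9·2 − (-14)·(-18)] + [(-14)·21 − 21·2]| = 1507, so the area is 1507/2.
Summing gcd(|Δx|,|Δy|) over the edges gives the boundary count: gcd(2,24) + gcd(10,11) + gcd(4,4) + gcd(23,20) + gcd(35,19) = 2+1+4+1+1 = 9.
Pick's theorem gives I = A − B/2 + 1 = 1507/2 − 9/2 + 1 = 750, so the closed region contains I + B = 750 + 9 = 759 lattice points.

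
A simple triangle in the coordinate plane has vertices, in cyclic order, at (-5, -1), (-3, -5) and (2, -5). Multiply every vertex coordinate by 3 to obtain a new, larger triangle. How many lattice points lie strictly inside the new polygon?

79

Using the shoelace formula, 2A = |[(-5)·(-5) − (-3)·(-1)] + [(-3)·(-5) − 2·(-5)] + [2·(-1) − (-5)·(-5)]| = 20, so the area is 10.
Along each edge there are gcd(|Δx|,|Δy|)+1 lattice points, so counting each shared vertex once the boundary has gcd(2,4) + gcd(5,0) + gcd(7,4) = 2+5+1 = 8.
Scaling by 3 multiplies the area by 3² = 9 (so the new area is 90) and multiplies the boundary lattice-point count by 3, giving 24.
By Pick's theorem, the interior count of the dilated polygon is 90 − 24/2 + 1 = 79.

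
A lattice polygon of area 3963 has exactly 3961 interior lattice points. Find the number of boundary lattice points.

Pick's theorem gives A = I + B/2 − 1, so B = 2(A − I + 1) = 2(3963 − 3961 + 1) = 6.

6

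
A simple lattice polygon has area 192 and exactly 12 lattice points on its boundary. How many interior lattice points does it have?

187

From Pick's theorem, I = A − B/2 + 1 = 192 − 12/2 + 1 = 187.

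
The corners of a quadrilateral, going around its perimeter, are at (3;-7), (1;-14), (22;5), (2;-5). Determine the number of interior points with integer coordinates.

The shoelace formula gives twice the area as |[3·(-14) − 1·(-7)] + [1·5 − 22·(-14)] + [22·(-5) − 2·5] + [2·(-7) − 3·(-5)]| = 159, so the area is 159/2.
Along each edge there are gcd(|Δx|,|Δy|)+1 lattice points, so counting each shared vertex once the boundary has gcd(2,7) + gcd(21,19) + gcd(20,10) + gcd(1,2) = 1+1+10+1 = 13.
Pick's theorem gives I = A − B/2 + 1 = 159/2 − 13/2 + 1 = 74.

74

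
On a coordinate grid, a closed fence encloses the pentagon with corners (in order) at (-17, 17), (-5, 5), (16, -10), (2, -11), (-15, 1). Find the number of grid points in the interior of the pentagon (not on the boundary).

285

Using the shoelace formula, 2A = |((-17)·5 − (-5)·17) + ((-5)·(-10) − 16·5) + (16·(-11) − 2·(-10)) + (2·1 − (-15)·(-11)) + ((-15)·17 − (-17)·1)| = 587, so the area is 293.5.
Along each edge there are gcd(|Δx|,|Δy|)+1 lattice points, so counting each shared vertex once the boundary has gcd(12,12) + gcd(21,15) + gcd(14,1) + gcd(17,12) + gcd(2,16) = 12+3+1+1+2 = 19.
By Pick's theorem A = I + B/2 − 1, so I = 293.5 − 19/2 + 1 = 285.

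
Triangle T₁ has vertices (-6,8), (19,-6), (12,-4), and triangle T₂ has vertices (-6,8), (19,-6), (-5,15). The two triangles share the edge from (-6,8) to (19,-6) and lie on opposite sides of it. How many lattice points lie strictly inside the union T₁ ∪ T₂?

The union is the simple quadrilateral with vertices (-6,8), (12,-4), (19,-6), (-5,15) in order.
Using the shoelace formula, 2A = |[(-6)·(-4) − 12·8] + [12·(-6) − 19·(-4)] + [19·15 − (-5)·(-6)] + [(-5)·8 − (-6)·15]| = 237, so the area is 237/2.
Summing gcd(|Δx|,|Δy|) over the edges gives the boundary count: gcd(18,12) + gcd(7,2) + gcd(24,21) + gcd(1,7) = 6+1+3+1 = 11.
By Pick's theorem I = A − B/2 + 1 = 237/2 − 11/2 + 1 = 114.

114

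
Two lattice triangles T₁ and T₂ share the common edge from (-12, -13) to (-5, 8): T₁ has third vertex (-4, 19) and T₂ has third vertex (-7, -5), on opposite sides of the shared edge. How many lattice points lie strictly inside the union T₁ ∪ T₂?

48

The union is the simple quadrilateral with vertices (-12, -13), (-4, 19), (-5, 8), (-7, -5) in order.
Using the shoelace formula, 2A = |[(-12)·19 − (-4)·(-13)] + [(-4)·8 − (-5)·19] + [(-5)·(-5) − (-7)·8] + [(-7)·(-13) − (-12)·(-5)]| = 105, so the area is 105/2.
Summing gcd(|Δx|,|Δy|) over the edges gives the boundary count: gcd(8,32) + gcd(1,11) + gcd(2,13) + gcd(5,8) = 8+1+1+1 = 11.
By Pick's theorem I = A − B/2 + 1 = 105/2 − 11/2 + 1 = 48.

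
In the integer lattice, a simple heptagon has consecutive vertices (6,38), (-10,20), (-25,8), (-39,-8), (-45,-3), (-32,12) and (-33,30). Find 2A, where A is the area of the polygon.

1445

The shoelace formula gives twice the area as |[6·20 − (-10)·38] + [(-10)·8 − (-25)·20] + [(-25)·(-8) − (-39)·8] + [(-39)·(-3) − (-45)·(-8)] + [(-45)·12 − (-32)·(-3)] + [(-32)·30 − (-33)·12] + [(-33)·38 − 6·30]| = 1445, so the area is 1445/2.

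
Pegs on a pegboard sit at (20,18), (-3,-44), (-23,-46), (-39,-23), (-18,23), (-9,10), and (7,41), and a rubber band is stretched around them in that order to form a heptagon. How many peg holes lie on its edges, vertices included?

Summing gcd(|Δx|,|Δy|) over the edges gives the boundary count: gcd(23,62) + gcd(20,2) + gcd(16,23) + gcd(21,46) + gcd(9,13) + gcd(16,31) + gcd(13,23) = 1+2+1+1+1+1+1 = 8.

8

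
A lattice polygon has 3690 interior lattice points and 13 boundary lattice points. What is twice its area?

By Pick's theorem, A = I + B/2 − 1 = 3690 + 13/2 − 1 = 7391/2.
Hence 2A = 7391.

7391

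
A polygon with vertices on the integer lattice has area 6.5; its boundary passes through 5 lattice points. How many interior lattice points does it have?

From Pick's theorem, I = A − B/2 + 1 = 6.5 − 5/2 + 1 = 5.

5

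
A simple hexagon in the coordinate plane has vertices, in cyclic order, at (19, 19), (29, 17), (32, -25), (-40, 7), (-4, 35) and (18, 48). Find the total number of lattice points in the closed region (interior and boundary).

The shoelace formula gives twice the area as |[19·17 − 29·19] + [29·(-25) − 32·17] + [32·7 − (-40)·(-25)] + [(-40)·35 − (-4)·7] + [(-4)·48 − 18·35] + [18·19 − 19·48]| = 5037, so the area is 2518.5.
The number of boundary lattice points is Σ gcd(|Δx|,|Δy|) = gcd(10,2) + gcd(3,42) + gcd(72,32) + gcd(36,28) + gcd(22,13) + gcd(1,29) = 2+3+8+4+1+1 = 19.
Pick's theorem gives I = A − B/2 + 1 = 2518.5 − 19/2 + 1 = 2510, so the closed region contains I + B = 2510 + 19 = 2529 lattice points.

2529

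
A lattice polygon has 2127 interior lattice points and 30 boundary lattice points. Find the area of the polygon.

2141

Pick's theorem states A = I + B/2 − 1, so A = 2127 + 30/2 − 1 = 2141.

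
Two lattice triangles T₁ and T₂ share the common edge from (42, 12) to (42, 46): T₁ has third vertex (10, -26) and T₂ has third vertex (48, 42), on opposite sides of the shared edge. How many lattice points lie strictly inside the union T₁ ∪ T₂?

The union is the simple quadrilateral with vertices (42, 12), (10, -26), (42, 46), (48, 42) in order.
The shoelace formula gives twice the area as |[42·(-26) − 10·12] + [10·46 − 42·(-26)] + [42·42 − 48·46] + [48·12 − 42·42]| = 1292, so the area is 646.
The number of boundary lattice points is Σ gcd(|Δx|,|Δy|) = gcd(32,38) + gcd(32,72) + gcd(6,4) + gcd(6,30) = 2+8+2+6 = 18.
By Pick's theorem I = A − B/2 + 1 = 646 − 18/2 + 1 = 638.

638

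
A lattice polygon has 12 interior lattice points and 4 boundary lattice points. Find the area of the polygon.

Pick's theorem states A = I + B/2 − 1, so A = 12 + 4/2 − 1 = 13.

13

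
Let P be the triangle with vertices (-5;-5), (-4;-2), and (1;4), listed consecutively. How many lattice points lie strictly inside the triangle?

3

By the shoelace formula, twice the signed area is |((-5)·(-2) − (-4)·(-5)) + ((-4)·4 − 1·(-2)) + (1·(-5) − (-5)·4)| = 9, so the area is 9/2.
Along each edge there are gcd(|Δx|,|Δy|)+1 lattice points, so counting each shared vertex once the boundary has gcd(1,3) + gcd(5,6) + gcd(6,9) = 1+1+3 = 5.
Pick's theorem gives I = A − B/2 + 1 = 9/2 − 5/2 + 1 = 3.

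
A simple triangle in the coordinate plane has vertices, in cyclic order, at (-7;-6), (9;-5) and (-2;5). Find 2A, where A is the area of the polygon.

171

By the shoelace formula, twice the signed area is |[(-7)·(-5) − 9·(-6)] + [9·5 − (-2)·(-5)] + [(-2)·(-6) − (-7)·5]| = 171, so the area is 171/2.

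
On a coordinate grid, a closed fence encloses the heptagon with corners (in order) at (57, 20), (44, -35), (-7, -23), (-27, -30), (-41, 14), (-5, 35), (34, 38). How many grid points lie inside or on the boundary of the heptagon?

The shoelace formula gives twice the area as |[57·(-35) − 44·20] + [44·(-23) − (-7)·(-35)] + [(-7)·(-30) − (-27)·(-23)] + [(-27)·14 − (-41)·(-30)] + [(-41)·35 − (-5)·14] + [(-5)·38 − 34·35] + [34·20 − 57·38]| = 10382, so the area is 5191.
Summing gcd(|Δx|,|Δy|) over the edges gives the boundary count: gcd(13,55) + gcd(51,12) + gcd(20,7) + gcd(14,44) + gcd(36,21) + gcd(39,3) + gcd(23,18) = 1+3+1+2+3+3+1 = 14.
Pick's theorem gives I = A − B/2 + 1 = 5191 − 14/2 + 1 = 5185, so the closed region contains I + B = 5185 + 14 = 5199 lattice points.

5199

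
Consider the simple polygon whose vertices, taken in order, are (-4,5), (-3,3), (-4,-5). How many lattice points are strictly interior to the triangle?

The shoelace formula gives twice the area as |[(-4)·3 − (-3)·5] + [(-3)·(-5) − (-4)·3] + [(-4)·5 − (-4)·(-5)]| = 10, so the area is 5.
The number of boundary lattice points is Σ gcd(|Δx|,|Δy|) = gcd(1,2) + gcd(1,8) + gcd(0,10) = 1+1+10 = 12.
By Pick's theorem A = I + B/2 − 1, so I = 5 − 12/2 + 1 = 0.

0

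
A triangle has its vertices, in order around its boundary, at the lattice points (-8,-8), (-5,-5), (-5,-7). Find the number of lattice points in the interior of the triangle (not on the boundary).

By the shoelace formula, twice the signed area is |((-8)·(-5) − (-5)·(-8)) + ((-5)·(-7) − (-5)·(-5)) + ((-5)·(-8) − (-8)·(-7))| = 6, so the area is 3.
Summing gcd(|Δx|,|Δy|) over the edges gives the boundary count: gcd(3,3) + gcd(0,2) + gcd(3,1) = 3+2+1 = 6.
By Pick's theorem A = I + B/2 − 1, so I = 3 − 6/2 + 1 = 1.

1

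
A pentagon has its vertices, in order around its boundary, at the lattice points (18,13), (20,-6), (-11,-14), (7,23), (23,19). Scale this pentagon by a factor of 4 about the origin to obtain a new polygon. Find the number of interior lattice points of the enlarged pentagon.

10449

The shoelace formula gives twice the area as |[18·(-6) − 20·13] + [20·(-14) − (-11)·(-6)] + [(-11)·23 − 7·(-14)] + [7·19 − 23·23] + [23·13 − 18·19]| = 1308, so the area is 654.
The number of boundary lattice points is Σ gcd(|Δx|,|Δy|) = gcd(2,19) + gcd(31,8) + gcd(18,37) + gcd(16,4) + gcd(5,6) = 1+1+1+4+1 = 8.
Scaling by 4 multiplies the area by 4² = 16 (so the new area is 10464) and multiplies the boundary lattice-point count by 4, giving 32.
By Pick's theorem, the interior count of the dilated polygon is 10464 − 32/2 + 1 = 10449.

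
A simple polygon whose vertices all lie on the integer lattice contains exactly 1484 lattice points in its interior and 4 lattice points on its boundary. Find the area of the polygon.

1485

Pick's theorem states A = I + B/2 − 1, so A = 1484 + 4/2 − 1 = 1485.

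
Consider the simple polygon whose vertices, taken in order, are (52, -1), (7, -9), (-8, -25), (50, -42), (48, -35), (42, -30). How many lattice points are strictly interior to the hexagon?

By the shoelace formula, twice the signed area is |[52·(-9) − 7·(-1)] + [7·(-25) − (-8)·(-9)] + [(-8)·(-42) − 50·(-25)] + [50·(-35) − 48·(-42)] + [48·(-30) − 42·(-35)] + [42·(-1) − 52·(-30)]| = 2692, so the area is 1346.
Along each edge there are gcd(|Δx|,|Δy|)+1 lattice points, so counting each shared vertex once the boundary has gcd(45,8) + gcd(15,16) + gcd(58,17) + gcd(2,7) + gcd(6,5) + gcd(10,29) = 1+1+1+1+1+1 = 6.
By Pick's theorem A = I + B/2 − 1, so I = 1346 − 6/2 + 1 = 1344.

1344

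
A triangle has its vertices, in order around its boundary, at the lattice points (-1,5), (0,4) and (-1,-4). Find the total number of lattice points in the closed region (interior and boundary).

11

By the shoelace formula, twice the signed area is |((-1)·4 − 0·5) + (0·(-4) − (-1)·4) + ((-1)·5 − (-1)·(-4))| = 9, so the area is 4.5.
Summing gcd(|Δx|,|Δy|) over the edges gives the boundary count: gcd(1,1) + gcd(1,8) + gcd(0,9) = 1+1+9 = 11.
Pick's theorem gives I = A − B/2 + 1 = 4.5 − 11/2 + 1 = 0, so the closed region contains I + B = 0 + 11 = 11 lattice points.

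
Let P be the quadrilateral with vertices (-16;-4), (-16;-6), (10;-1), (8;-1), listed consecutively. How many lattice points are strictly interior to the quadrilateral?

The shoelace formula gives twice the area as |((-16)·(-6) − (-16)·(-4)) + ((-16)·(-1) − 10·(-6)) + (10·(-1) − 8·(-1)) + (8·(-4) − (-16)·(-1))| = 58, so the area is 29.
Along each edge there are gcd(|Δx|,|Δy|)+1 lattice points, so counting each shared vertex once the boundary has gcd(0,2) + gcd(26,5) + gcd(2,0) + gcd(24,3) = 2+1+2+3 = 8.
Pick's theorem gives I = A − B/2 + 1 = 29 − 8/2 + 1 = 26.

26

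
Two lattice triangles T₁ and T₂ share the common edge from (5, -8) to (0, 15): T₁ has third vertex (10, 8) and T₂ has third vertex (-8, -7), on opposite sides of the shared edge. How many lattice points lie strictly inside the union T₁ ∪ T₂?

The union is the simple quadrilateral with vertices (5, -8), (10, 8), (0, 15), (-8, -7) in order.
The shoelace formula gives twice the area as |[5·8 − 10·(-8)] + [10·15 − 0·8] + [0·(-7) − (-8)·15] + [(-8)·(-8) − 5·(-7)]| = 489, so the area is 244.5.
Summing gcd(|Δx|,|Δy|) over the edges gives the boundary count: gcd(5,16) + gcd(10,7) + gcd(8,22) + gcd(13,1) = 1+1+2+1 = 5.
By Pick's theorem I = A − B/2 + 1 = 244.5 − 5/2 + 1 = 243.

243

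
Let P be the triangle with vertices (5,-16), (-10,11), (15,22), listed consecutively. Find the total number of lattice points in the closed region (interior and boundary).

424

The shoelace formula gives twice the area as |[5·11 − (-10)·(-16)] + [(-10)·22 − 15·11] + [15·(-16) − 5·22]| = 840, so the area is 420.
Along each edge there are gcd(|Δx|,|Δy|)+1 lattice points, so counting each shared vertex once the boundary has gcd(15,27) + gcd(25,11) + gcd(10,38) = 3+1+2 = 6.
Pick's theorem gives I = A − B/2 + 1 = 420 − 6/2 + 1 = 418, so the closed region contains I + B = 418 + 6 = 424 lattice points.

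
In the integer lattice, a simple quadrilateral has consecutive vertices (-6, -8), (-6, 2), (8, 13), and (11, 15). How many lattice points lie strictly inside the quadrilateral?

82

By the shoelace formula, twice the signed area is |[(-6)·2 − (-6)·(-8)] + [(-6)·13 − 8·2] + [8·15 − 11·13] + [11·(-8) − (-6)·15]| = 175, so the area is 87.5.
Along each edge there are gcd(|Δx|,|Δy|)+1 lattice points, so counting each shared vertex once the boundary has gcd(0,10) + gcd(14,11) + gcd(3,2) + gcd(17,23) = 10+1+1+1 = 13.
By Pick's theorem A = I + B/2 − 1, so I = 87.5 − 13/2 + 1 = 82.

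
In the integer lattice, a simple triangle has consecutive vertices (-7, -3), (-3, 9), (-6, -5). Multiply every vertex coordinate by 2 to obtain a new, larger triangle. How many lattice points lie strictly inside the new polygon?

The shoelace formula gives twice the area as |((-7)·9 − (-3)·(-3)) + ((-3)·(-5) − (-6)·9) + ((-6)·(-3) − (-7)·(-5))| = 20, so the area is 10.
The number of boundary lattice points is Σ gcd(|Δx|,|Δy|) = gcd(4,12) + gcd(3,14) + gcd(1,2) = 4+1+1 = 6.
Scaling by 2 multiplies the area by 2² = 4 (so the new area is 40) and multiplies the boundary lattice-point count by 2, giving 12.
By Pick's theorem, the interior count of the dilated polygon is 40 − 12/2 + 1 = 35.

35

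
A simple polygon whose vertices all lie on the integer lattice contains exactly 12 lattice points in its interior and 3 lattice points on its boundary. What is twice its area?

Pick's theorem states A = I + B/2 − 1, so A = 12 + 3/2 − 1 = 25/2.
Hence 2A = 25.

25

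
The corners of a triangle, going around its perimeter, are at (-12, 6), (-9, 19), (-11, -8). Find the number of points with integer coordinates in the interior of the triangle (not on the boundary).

27

By the shoelace formula, twice the signed area is |[(-12)·19 − (-9)·6] + [(-9)·(-8) − (-11)·19] + [(-11)·6 − (-12)·(-8)]| = 55, so the area is 27.5.
Summing gcd(|Δx|,|Δy|) over the edges gives the boundary count: gcd(3,13) + gcd(2,27) + gcd(1,14) = 1+1+1 = 3.
Pick's theorem gives I = A − B/2 + 1 = 27.5 − 3/2 + 1 = 27.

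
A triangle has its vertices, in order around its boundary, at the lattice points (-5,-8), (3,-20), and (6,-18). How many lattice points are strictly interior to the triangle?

24

The shoelace formula gives twice the area as |((-5)·(-20) − 3·(-8)) + (3·(-18) − 6·(-20)) + (6·(-8) − (-5)·(-18))| = 52, so the area is 26.
Along each edge there are gcd(|Δx|,|Δy|)+1 lattice points, so counting each shared vertex once the boundary has gcd(8,12) + gcd(3,2) + gcd(11,10) = 4+1+1 = 6.
Pick's theorem gives I = A − B/2 + 1 = 26 − 6/2 + 1 = 24.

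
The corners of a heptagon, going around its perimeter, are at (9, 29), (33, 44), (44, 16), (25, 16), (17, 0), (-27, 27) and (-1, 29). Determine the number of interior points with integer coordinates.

1241

Using the shoelace formula, 2A = |[9·44 − 33·29] + [33·16 − 44·44] + [44·16 − 25·16] + [25·0 − 17·16] + [17·27 − (-27)·0] + [(-27)·29 − (-1)·27] + [(-1)·29 − 9·29]| = 2524, so the area is 1262.
Summing gcd(|Δx|,|Δy|) over the edges gives the boundary count: gcd(24,15) + gcd(11,28) + gcd(19,0) + gcd(8,16) + gcd(44,27) + gcd(26,2) + gcd(10,0) = 3+1+19+8+1+2+10 = 44.
Pick's theorem gives I = A − B/2 + 1 = 1262 − 44/2 + 1 = 1241.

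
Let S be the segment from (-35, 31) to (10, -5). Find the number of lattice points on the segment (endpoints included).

The number of lattice points on a segment between lattice points is gcd(|Δx|,|Δy|) + 1 = gcd(45,36) + 1 = 9 + 1 = 10.

10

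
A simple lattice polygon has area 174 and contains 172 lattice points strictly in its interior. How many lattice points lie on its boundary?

Pick's theorem gives A = I + B/2 − 1, so B = 2(A − I + 1) = 2(174 − 172 + 1) = 6.

6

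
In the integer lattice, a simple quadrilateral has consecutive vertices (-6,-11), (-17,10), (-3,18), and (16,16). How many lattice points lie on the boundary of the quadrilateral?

Summing gcd(|Δx|,|Δy|) over the edges gives the boundary count: gcd(11,21) + gcd(14,8) + gcd(19,2) + gcd(22,27) = 1+2+1+1 = 5.

5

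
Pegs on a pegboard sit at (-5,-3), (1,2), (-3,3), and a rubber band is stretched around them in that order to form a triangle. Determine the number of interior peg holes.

12

Using the shoelace formula, 2A = |[(-5)·2 − 1·(-3)] + [1·3 − (-3)·2] + [(-3)·(-3) − (-5)·3]| = 26, so the area is 13.
Summing gcd(|Δx|,|Δy|) over the edges gives the boundary count: gcd(6,5) + gcd(4,1) + gcd(2,6) = 1+1+2 = 4.
Pick's theorem gives I = A − B/2 + 1 = 13 − 4/2 + 1 = 12.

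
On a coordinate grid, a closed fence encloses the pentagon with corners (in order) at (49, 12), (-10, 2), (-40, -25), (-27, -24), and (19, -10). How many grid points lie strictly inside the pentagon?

1135

The shoelace formula gives twice the area as |(49·2 − (-10)·12) + ((-10)·(-25) − (-40)·2) + ((-40)·(-24) − (-27)·(-25)) + ((-27)·(-10) − 19·(-24)) + (19·12 − 49·(-10))| = 2277, so the area is 1138.5.
The number of boundary lattice points is Σ gcd(|Δx|,|Δy|) = gcd(59,10) + gcd(30,27) + gcd(13,1) + gcd(46,14) + gcd(30,22) = 1+3+1+2+2 = 9.
By Pick's theorem A = I + B/2 − 1, so I = 1138.5 − 9/2 + 1 = 1135.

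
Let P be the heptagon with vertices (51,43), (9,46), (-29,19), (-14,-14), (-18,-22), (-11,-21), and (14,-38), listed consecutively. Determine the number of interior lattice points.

3784

Using the shoelace formula, 2A = |(51·46 − 9·43) + (9·19 − (-29)·46) + ((-29)·(-14) − (-14)·19) + ((-14)·(-22) − (-18)·(-14)) + ((-18)·(-21) − (-11)·(-22)) + ((-11)·(-38) − 14·(-21)) + (14·43 − 51·(-38))| = 7580, so the area is 3790.
Summing gcd(|Δx|,|Δy|) over the edges gives the boundary count: gcd(42,3) + gcd(38,27) + gcd(15,33) + gcd(4,8) + gcd(7,1) + gcd(25,17) + gcd(37,81) = 3+1+3+4+1+1+1 = 14.
By Pick's theorem A = I + B/2 − 1, so I = 3790 − 14/2 + 1 = 3784.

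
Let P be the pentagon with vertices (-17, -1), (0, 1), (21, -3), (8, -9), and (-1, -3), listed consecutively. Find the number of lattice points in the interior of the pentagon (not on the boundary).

140

Using the shoelace formula, 2A = |[(-17)·1 − 0·(-1)] + [0·(-3) − 21·1] + [21·(-9) − 8·(-3)] + [8·(-3) − (-1)·(-9)] + [(-1)·(-1) − (-17)·(-3)]| = 286, so the area is 143.
Along each edge there are gcd(|Δx|,|Δy|)+1 lattice points, so counting each shared vertex once the boundary has gcd(17,2) + gcd(21,4) + gcd(13,6) + gcd(9,6) + gcd(16,2) = 1+1+1+3+2 = 8.
By Pick's theorem A = I + B/2 − 1, so I = 143 − 8/2 + 1 = 140.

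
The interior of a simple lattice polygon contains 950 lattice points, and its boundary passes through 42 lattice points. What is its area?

970

By Pick's theorem, A = I + B/2 − 1 = 950 + 42/2 − 1 = 970.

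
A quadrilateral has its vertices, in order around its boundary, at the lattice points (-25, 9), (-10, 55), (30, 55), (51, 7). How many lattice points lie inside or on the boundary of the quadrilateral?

2747

The shoelace formula gives twice the area as |[(-25)·55 − (-10)·9] + [(-10)·55 − 30·55] + [30·7 − 51·55] + [51·9 − (-25)·7]| = 5446, so the area is 2723.
Summing gcd(|Δx|,|Δy|) over the edges gives the boundary count: gcd(15,46) + gcd(40,0) + gcd(21,48) + gcd(76,2) = 1+40+3+2 = 46.
Pick's theorem gives I = A − B/2 + 1 = 2723 − 46/2 + 1 = 2701, so the closed region contains I + B = 2701 + 46 = 2747 lattice points.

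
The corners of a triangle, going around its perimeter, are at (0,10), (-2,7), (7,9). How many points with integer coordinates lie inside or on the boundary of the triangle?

14

By the shoelace formula, twice the signed area is |(0·7 − (-2)·10) + ((-2)·9 − 7·7) + (7·10 − 0·9)| = 23, so the area is 11.5.
Along each edge there are gcd(|Δx|,|Δy|)+1 lattice points, so counting each shared vertex once the boundary has gcd(2,3) + gcd(9,2) + gcd(7,1) = 1+1+1 = 3.
Pick's theorem gives I = A − B/2 + 1 = 11.5 − 3/2 + 1 = 11, so the closed region contains I + B = 11 + 3 = 14 lattice points.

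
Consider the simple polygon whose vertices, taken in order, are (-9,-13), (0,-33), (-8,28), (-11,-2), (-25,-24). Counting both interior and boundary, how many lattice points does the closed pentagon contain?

345

Using the shoelace formula, 2A = |((-9)·(-33) − 0·(-13)) + (0·28 − (-8)·(-33)) + ((-8)·(-2) − (-11)·28) + ((-11)·(-24) − (-25)·(-2)) + ((-25)·(-13) − (-9)·(-24))| = 680, so the area is 340.
Summing gcd(|Δx|,|Δy|) over the edges gives the boundary count: gcd(9,20) + gcd(8,61) + gcd(3,30) + gcd(14,22) + gcd(16,11) = 1+1+3+2+1 = 8.
Pick's theorem gives I = A − B/2 + 1 = 340 − 8/2 + 1 = 337, so the closed region contains I + B = 337 + 8 = 345 lattice points.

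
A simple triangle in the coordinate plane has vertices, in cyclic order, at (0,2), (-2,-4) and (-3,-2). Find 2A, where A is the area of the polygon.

Using the shoelace formula, 2A = |[0·(-4) − (-2)·2] + [(-2)·(-2) − (-3)·(-4)] + [(-3)·2 − 0·(-2)]| = 10, so the area is 5.

10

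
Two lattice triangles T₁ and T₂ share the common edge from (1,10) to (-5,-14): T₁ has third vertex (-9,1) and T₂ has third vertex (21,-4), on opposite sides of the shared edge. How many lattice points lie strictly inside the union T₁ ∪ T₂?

373

The union is the simple quadrilateral with vertices (1,10), (-9,1), (-5,-14), (21,-4) in order.
Using the shoelace formula, 2A = |[1·1 − (-9)·10] + [(-9)·(-14) − (-5)·1] + [(-5)·(-4) − 21·(-14)] + [21·10 − 1·(-4)]| = 750, so the area is 375.
Along each edge there are gcd(|Δx|,|Δy|)+1 lattice points, so counting each shared vertex once the boundary has gcd(10,9) + gcd(4,15) + gcd(26,10) + gcd(20,14) = 1+1+2+2 = 6.
By Pick's theorem I = A − B/2 + 1 = 375 − 6/2 + 1 = 373.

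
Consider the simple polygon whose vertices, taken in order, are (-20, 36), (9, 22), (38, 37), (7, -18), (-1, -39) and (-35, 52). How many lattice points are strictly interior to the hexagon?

2067

By the shoelace formula, twice the signed area is |((-20)·22 − 9·36) + (9·37 − 38·22) + (38·(-18) − 7·37) + (7·(-39) − (-1)·(-18)) + ((-1)·52 − (-35)·(-39)) + ((-35)·36 − (-20)·52)| = 4138, so the area is 2069.
Along each edge there are gcd(|Δx|,|Δy|)+1 lattice points, so counting each shared vertex once the boundary has gcd(29,14) + gcd(29,15) + gcd(31,55) + gcd(8,21) + gcd(34,91) + gcd(15,16) = 1+1+1+1+1+1 = 6.
By Pick's theorem A = I + B/2 − 1, so I = 2069 − 6/2 + 1 = 2067.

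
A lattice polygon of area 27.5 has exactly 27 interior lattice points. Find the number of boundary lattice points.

3

Pick's theorem gives A = I + B/2 − 1, so B = 2(A − I + 1) = 2(27.5 − 27 + 1) = 3.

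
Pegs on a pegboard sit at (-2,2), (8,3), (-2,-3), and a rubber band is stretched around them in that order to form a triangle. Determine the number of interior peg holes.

22

By the shoelace formula, twice the signed area is |((-2)·3 − 8·2) + (8·(-3) − (-2)·3) + ((-2)·2 − (-2)·(-3))| = 50, so the area is 25.
Summing gcd(|Δx|,|Δy|) over the edges gives the boundary count: gcd(10,1) + gcd(10,6) + gcd(0,5) = 1+2+5 = 8.
Pick's theorem gives I = A − B/2 + 1 = 25 − 8/2 + 1 = 22.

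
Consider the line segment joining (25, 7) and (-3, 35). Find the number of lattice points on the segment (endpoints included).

29

The number of lattice points on a segment between lattice points is gcd(|Δx|,|Δy|) + 1 = gcd(28,28) + 1 = 28 + 1 = 29.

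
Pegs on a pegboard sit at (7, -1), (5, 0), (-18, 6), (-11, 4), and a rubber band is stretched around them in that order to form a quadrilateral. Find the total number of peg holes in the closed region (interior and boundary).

Using the shoelace formula, 2A = |(7·0 − 5·(-1)) + (5·6 − (-18)·0) + ((-18)·4 − (-11)·6) + ((-11)·(-1) − 7·4)| = 12, so the area is 6.
The number of boundary lattice points is Σ gcd(|Δx|,|Δy|) = gcd(2,1) + gcd(23,6) + gcd(7,2) + gcd(18,5) = 1+1+1+1 = 4.
Pick's theorem gives I = A − B/2 + 1 = 6 − 4/2 + 1 = 5, so the closed region contains I + B = 5 + 4 = 9 lattice points.

9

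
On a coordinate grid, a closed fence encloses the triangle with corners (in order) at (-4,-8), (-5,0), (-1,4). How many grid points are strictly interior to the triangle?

15

By the shoelace formula, twice the signed area is |((-4)·0 − (-5)·(-8)) + ((-5)·4 − (-1)·0) + ((-1)·(-8) − (-4)·4)| = 36, so the area is 18.
Along each edge there are gcd(|Δx|,|Δy|)+1 lattice points, so counting each shared vertex once the boundary has gcd(1,8) + gcd(4,4) + gcd(3,12) = 1+4+3 = 8.
By Pick's theorem A = I + B/2 − 1, so I = 18 − 8/2 + 1 = 15.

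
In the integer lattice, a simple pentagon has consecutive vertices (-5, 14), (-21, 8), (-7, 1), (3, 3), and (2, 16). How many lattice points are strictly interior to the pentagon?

Using the shoelace formula, 2A = |[(-5)·8 − (-21)·14] + [(-21)·1 − (-7)·8] + [(-7)·3 − 3·1] + [3·16 − 2·3] + [2·14 − (-5)·16]| = 415, so the area is 207.5.
The number of boundary lattice points is Σ gcd(|Δx|,|Δy|) = gcd(16,6) + gcd(14,7) + gcd(10,2) + gcd(1,13) + gcd(7,2) = 2+7+2+1+1 = 13.
By Pick's theorem A = I + B/2 − 1, so I = 207.5 − 13/2 + 1 = 202.

202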